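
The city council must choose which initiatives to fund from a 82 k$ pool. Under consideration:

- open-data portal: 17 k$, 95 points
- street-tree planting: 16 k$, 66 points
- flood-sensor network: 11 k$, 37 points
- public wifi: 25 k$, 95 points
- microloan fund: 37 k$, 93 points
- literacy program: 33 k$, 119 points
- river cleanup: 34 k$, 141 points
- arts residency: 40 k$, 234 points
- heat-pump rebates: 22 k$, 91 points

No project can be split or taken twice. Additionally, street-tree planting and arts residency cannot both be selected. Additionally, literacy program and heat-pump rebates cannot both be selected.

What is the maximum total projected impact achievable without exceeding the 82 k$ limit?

A density-first pass picks open-data portal + arts residency + heat-pump rebates — 420 at 79 k$.
Replace heat-pump rebates with public wifi: the trade gains 4 net, giving 424 at 82 k$.
Runner-up open-data portal + arts residency + heat-pump rebates tops out at 420.

424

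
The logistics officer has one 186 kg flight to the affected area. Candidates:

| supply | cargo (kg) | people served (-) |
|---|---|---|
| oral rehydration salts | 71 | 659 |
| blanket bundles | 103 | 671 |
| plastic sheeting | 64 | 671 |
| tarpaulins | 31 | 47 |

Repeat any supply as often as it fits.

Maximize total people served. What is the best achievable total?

Best packing: 2×plastic sheeting + tarpaulins — 159 kg, 1389 total.
That's the maximum — no swap from here does better than 1389.

1389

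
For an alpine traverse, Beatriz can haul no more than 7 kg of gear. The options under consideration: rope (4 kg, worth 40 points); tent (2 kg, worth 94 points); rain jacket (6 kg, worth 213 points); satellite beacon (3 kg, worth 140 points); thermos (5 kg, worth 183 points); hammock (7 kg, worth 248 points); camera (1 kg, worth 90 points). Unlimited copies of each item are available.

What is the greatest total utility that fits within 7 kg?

Best packing: 7×camera — 7 kg, 630 total.
No other feasible combination exceeds 630.

630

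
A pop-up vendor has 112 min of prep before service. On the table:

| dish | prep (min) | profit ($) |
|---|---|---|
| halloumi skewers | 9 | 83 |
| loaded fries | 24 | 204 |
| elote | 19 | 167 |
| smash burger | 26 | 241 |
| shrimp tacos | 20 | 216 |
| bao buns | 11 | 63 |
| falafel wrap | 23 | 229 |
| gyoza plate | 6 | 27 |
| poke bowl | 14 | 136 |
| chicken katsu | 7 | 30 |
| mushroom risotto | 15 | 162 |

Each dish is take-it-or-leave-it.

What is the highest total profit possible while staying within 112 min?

1098

Filling by ratio: halloumi skewers + smash burger + shrimp tacos + falafel wrap + poke bowl + mushroom risotto for 1067, with 5 min left unused.
Dropping poke bowl frees 14 min; slotting in elote (19 min) lifts the total to 1098 at 112 min.
The closest alternative, halloumi skewers + elote + smash burger + shrimp tacos + falafel wrap + poke bowl, reaches only 1072.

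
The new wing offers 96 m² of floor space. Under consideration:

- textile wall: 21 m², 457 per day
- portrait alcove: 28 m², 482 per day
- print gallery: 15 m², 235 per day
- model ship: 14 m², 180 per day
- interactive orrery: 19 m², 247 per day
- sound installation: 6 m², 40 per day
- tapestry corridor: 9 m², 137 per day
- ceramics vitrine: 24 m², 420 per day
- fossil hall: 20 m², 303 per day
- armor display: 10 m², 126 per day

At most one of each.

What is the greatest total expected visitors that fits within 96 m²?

1676

Filling by ratio: textile wall + portrait alcove + print gallery + sound installation + ceramics vitrine for 1634, with 2 m² left unused.
Replace print gallery and sound installation with model ship + tapestry corridor: the trade gains 42 net, giving 1676 at 96 m².
Next best is textile wall + portrait alcove + ceramics vitrine + fossil hall at 1662 (93 m²) — short by 14.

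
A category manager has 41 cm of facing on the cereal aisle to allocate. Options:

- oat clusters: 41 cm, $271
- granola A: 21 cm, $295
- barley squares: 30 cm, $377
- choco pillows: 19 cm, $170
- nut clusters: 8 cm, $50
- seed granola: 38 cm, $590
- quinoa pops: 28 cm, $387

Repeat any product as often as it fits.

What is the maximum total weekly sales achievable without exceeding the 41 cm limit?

590

Best packing: seed granola — 38 cm, 590 total.
The spare 3 cm is too small for any remaining product, and no exchange beats 590.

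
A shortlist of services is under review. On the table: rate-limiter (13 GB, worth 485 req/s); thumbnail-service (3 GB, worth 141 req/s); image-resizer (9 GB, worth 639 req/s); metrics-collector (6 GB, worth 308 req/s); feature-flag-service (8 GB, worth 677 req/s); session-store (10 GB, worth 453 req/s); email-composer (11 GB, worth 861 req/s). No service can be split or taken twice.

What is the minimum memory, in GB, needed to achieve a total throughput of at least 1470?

19

Look for the lowest-memory combination reaching 1470.
Taking feature-flag-service + email-composer gives 1538 (≥ 1470) for 19 GB.
Below 19 GB the best achievable stays under 1470.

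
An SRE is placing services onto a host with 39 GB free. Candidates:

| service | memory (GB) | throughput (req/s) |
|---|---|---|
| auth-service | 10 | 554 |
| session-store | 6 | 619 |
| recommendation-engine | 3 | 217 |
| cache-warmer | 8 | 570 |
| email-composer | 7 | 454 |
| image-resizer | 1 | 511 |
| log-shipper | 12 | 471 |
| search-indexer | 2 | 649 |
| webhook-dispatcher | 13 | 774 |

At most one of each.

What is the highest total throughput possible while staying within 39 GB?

Density check — image-resizer 511.00, search-indexer 324.50, session-store 103.17 are the best per GB.
A density-first pass picks auth-service + session-store + recommendation-engine + cache-warmer + email-composer + image-resizer + search-indexer — 3574 at 37 GB.
Replace auth-service and recommendation-engine with webhook-dispatcher: the trade gains 3 net, giving 3577 at 37 GB.

3577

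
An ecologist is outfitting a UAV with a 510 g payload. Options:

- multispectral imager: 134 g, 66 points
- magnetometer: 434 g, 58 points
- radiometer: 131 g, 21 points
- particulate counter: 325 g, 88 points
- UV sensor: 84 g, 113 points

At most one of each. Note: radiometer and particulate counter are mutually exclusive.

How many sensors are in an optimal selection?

2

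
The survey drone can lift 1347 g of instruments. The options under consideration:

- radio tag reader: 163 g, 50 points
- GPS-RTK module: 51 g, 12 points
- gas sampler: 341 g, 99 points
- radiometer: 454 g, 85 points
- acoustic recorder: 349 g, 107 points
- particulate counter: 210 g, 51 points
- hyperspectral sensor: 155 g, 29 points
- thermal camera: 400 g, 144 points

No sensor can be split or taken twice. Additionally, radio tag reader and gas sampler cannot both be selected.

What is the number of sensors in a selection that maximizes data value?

Best achievable data value is 401.
One optimal bundle: gas sampler + acoustic recorder + particulate counter + thermal camera (1300 g).
Every optimal selection uses 4 sensors.

4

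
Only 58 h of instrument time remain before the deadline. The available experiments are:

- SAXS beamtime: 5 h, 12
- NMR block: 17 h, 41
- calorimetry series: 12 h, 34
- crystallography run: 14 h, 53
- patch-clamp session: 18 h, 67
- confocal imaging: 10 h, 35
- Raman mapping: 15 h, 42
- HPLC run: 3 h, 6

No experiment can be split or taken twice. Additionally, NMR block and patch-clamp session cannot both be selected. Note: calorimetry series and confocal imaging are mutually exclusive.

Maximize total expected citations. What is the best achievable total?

Taking crystallography run + patch-clamp session + confocal imaging + Raman mapping: 57 h used, 197 in expected citations.
Every other selection either busts 58 h or breaks a pairing rule or fails to beat 197.

197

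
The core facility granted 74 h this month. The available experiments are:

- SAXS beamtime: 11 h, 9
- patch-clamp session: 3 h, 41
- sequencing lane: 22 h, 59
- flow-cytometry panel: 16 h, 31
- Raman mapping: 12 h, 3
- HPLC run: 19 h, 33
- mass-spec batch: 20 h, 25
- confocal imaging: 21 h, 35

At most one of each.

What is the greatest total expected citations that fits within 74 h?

175

A density-first pass picks SAXS beamtime + patch-clamp session + sequencing lane + flow-cytometry panel + HPLC run — 173 at 71 h.
Replace HPLC run with confocal imaging: the trade gains 2 net, giving 175 at 73 h.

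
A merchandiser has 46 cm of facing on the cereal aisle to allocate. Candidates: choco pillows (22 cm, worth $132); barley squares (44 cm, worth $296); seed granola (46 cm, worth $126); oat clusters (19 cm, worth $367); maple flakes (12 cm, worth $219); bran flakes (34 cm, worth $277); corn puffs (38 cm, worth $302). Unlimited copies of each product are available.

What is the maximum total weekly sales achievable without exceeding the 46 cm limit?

Filling by ratio: 2×oat clusters for 734, with 8 cm left unused.
Dropping oat clusters frees 19 cm; slotting in 2×maple flakes (24 cm) lifts the total to 805 at 43 cm.
Nothing else within 46 cm beats 805.

805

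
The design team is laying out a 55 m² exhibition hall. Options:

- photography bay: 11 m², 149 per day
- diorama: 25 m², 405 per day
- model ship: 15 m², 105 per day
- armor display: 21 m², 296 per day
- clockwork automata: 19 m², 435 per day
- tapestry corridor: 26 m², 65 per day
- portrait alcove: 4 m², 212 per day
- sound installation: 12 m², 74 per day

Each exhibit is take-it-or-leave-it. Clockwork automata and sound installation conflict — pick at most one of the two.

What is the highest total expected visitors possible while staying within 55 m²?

1092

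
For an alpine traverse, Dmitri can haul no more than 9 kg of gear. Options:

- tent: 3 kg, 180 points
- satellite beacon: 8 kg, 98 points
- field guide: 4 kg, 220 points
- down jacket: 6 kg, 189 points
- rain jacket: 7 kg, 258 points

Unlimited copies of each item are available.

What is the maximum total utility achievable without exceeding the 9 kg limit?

Taking 3×tent: 9 kg used, 540 in utility.
That's the maximum — no swap from here does better than 540.

540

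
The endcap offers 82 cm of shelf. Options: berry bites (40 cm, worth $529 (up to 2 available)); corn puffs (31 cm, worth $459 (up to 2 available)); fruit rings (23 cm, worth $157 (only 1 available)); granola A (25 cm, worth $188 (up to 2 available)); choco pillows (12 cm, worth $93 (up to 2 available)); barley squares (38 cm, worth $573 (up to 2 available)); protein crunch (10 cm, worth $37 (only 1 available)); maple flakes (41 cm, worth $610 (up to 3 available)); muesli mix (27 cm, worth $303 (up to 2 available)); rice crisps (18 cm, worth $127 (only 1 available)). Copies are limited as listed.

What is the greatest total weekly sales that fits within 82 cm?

1220

Ranking by ratio (weekly sales/cm): barley squares 15.08, maple flakes 14.88, corn puffs 14.81.
Greedy by ratio would take 2×barley squares: 76 cm used, total 1146.
Dropping 2×barley squares frees 76 cm; slotting in 2×maple flakes (82 cm) lifts the total to 1220 at 82 cm.
Every other selection either busts 82 cm or exceeds an availability limit or fails to beat 1220.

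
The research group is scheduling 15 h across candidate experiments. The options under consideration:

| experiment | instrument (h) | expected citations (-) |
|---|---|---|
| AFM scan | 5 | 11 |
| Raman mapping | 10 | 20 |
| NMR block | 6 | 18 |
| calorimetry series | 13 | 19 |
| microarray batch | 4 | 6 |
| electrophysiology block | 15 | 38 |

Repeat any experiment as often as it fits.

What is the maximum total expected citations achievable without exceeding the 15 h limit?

38

The ratio heuristic lands on 2×NMR block (36) but leaves 3 h idle.
Dropping 2×NMR block frees 12 h; slotting in electrophysiology block (15 h) lifts the total to 38 at 15 h.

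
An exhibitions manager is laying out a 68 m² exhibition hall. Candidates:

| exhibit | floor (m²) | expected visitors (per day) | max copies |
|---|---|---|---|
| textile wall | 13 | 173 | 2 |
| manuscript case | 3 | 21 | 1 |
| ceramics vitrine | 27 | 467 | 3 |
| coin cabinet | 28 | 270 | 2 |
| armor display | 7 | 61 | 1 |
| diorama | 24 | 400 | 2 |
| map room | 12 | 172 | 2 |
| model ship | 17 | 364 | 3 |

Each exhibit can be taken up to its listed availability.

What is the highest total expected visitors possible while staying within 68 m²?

By expected visitors per m²: model ship 21.41, ceramics vitrine 17.30, diorama 16.67, map room 14.33 lead.
Filling by ratio: manuscript case + map room + 3×model ship for 1285, with 2 m² left unused.
The 12 m² tied up in map room is better spent on textile wall — total rises to 1286 (67 m²).

1286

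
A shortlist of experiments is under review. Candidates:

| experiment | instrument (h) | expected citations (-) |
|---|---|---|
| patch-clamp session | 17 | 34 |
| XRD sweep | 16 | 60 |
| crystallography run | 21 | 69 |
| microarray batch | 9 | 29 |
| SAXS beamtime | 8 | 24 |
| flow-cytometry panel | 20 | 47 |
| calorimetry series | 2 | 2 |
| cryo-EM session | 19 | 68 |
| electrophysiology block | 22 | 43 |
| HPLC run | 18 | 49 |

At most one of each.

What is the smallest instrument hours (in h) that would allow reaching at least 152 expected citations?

43

Need the lightest bundle worth ≥ 152.
Taking XRD sweep + SAXS beamtime + cryo-EM session gives 152 (≥ 152) for 43 h.
Any bundle with less than 43 h falls short of 152.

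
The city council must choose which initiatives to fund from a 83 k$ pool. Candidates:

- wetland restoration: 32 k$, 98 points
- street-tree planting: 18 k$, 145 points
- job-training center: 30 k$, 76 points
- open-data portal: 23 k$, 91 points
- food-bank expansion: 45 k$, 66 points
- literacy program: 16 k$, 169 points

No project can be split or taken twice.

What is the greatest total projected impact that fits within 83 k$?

By projected impact per k$: literacy program 10.56, street-tree planting 8.06, open-data portal 3.96, wetland restoration 3.06 lead.
A density-first pass picks street-tree planting + open-data portal + literacy program — 405 at 57 k$.
The 23 k$ tied up in open-data portal is better spent on wetland restoration — total rises to 412 (66 k$).
No other feasible combination exceeds 412.

412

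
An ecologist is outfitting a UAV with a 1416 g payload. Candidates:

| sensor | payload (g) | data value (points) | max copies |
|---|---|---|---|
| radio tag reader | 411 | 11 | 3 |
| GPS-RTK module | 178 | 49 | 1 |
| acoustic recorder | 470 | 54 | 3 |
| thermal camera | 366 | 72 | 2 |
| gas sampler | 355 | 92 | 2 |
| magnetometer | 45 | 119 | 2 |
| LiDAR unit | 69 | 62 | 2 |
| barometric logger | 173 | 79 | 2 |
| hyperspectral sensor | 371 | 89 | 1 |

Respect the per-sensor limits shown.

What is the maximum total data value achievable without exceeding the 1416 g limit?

704

A density-first pass picks GPS-RTK module + gas sampler + 2×magnetometer + 2×LiDAR unit + 2×barometric logger — 661 at 1107 g.
Replace GPS-RTK module with gas sampler: the trade gains 43 net, giving 704 at 1284 g.
The spare 132 g is too small for any remaining sensor, and no exchange beats 704.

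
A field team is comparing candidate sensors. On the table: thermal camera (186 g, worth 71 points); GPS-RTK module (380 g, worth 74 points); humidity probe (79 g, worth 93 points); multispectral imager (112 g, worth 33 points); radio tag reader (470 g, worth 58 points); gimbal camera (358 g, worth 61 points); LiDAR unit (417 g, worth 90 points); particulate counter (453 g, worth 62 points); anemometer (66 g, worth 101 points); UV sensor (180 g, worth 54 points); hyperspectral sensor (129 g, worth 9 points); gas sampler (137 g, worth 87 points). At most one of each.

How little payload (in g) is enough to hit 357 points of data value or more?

Need the lightest bundle worth ≥ 357.
humidity probe + multispectral imager + anemometer + UV sensor + gas sampler: 368 data value at 574 g.
No combination under 574 g hits 357.

574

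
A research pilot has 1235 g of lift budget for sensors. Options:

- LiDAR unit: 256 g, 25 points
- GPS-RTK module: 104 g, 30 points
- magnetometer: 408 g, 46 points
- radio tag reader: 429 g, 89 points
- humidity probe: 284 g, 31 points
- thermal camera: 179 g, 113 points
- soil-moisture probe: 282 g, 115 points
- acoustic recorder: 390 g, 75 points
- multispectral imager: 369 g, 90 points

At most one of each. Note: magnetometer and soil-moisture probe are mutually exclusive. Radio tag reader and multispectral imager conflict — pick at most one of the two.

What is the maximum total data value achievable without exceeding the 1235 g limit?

Greedy by ratio would take GPS-RTK module + humidity probe + thermal camera + soil-moisture probe + multispectral imager: 1218 g used, total 379.
Dropping GPS-RTK module and humidity probe frees 388 g; slotting in acoustic recorder (390 g) lifts the total to 393 at 1220 g.
Runner-up GPS-RTK module + humidity probe + thermal camera + soil-moisture probe + multispectral imager tops out at 379.

393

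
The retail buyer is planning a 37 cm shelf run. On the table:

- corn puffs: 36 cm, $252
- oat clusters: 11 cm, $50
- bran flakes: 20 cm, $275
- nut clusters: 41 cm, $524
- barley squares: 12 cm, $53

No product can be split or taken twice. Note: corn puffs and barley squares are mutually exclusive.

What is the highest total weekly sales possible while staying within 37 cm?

328

Filling by ratio: oat clusters + bran flakes for 325, with 6 cm left unused.
Dropping oat clusters frees 11 cm; slotting in barley squares (12 cm) lifts the total to 328 at 32 cm.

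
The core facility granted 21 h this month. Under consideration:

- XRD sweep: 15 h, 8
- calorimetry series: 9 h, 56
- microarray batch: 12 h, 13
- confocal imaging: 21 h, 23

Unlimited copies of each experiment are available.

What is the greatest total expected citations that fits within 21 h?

112

Density check — calorimetry series 6.22, confocal imaging 1.10, microarray batch 1.08 are the best per h.
Taking 2×calorimetry series: 18 h used, 112 in expected citations.
The spare 3 h is too small for any remaining experiment, and no exchange beats 112.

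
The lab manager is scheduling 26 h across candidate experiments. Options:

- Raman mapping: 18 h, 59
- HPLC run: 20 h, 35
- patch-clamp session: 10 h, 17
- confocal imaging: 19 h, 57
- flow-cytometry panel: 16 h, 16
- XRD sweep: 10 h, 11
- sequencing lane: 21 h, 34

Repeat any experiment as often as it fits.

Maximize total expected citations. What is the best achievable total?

By expected citations per h: Raman mapping 3.28, confocal imaging 3.00, HPLC run 1.75 lead.
Taking Raman mapping: 18 h used, 59 in expected citations.
The spare 8 h is too small for any remaining experiment, and no exchange beats 59.

59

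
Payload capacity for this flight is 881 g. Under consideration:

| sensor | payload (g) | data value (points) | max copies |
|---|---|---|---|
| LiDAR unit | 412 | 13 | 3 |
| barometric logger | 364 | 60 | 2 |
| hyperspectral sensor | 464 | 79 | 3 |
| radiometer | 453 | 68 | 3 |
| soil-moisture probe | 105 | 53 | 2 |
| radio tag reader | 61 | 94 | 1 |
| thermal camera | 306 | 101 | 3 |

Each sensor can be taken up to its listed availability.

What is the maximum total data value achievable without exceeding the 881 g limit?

Filling by ratio: 2×soil-moisture probe + radio tag reader + thermal camera for 301, with 304 g left unused.
The 105 g tied up in soil-moisture probe is better spent on thermal camera — total rises to 349 (778 g).

349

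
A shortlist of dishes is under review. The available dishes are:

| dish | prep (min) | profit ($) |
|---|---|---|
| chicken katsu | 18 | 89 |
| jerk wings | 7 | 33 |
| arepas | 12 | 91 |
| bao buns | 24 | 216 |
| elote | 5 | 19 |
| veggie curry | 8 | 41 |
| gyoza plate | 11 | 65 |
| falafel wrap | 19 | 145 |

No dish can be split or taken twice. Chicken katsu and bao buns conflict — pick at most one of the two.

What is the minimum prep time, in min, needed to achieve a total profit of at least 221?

Minimise min subject to total profit ≥ 221.
bao buns + elote: 235 profit at 29 min.
Below 29 min the best achievable stays under 221.

29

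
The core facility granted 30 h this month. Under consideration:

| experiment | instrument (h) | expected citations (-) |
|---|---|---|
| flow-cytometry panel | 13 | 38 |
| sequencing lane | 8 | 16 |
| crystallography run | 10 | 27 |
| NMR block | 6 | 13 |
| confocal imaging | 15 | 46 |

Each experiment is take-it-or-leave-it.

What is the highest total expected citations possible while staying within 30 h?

Taking flow-cytometry panel + confocal imaging: 28 h used, 84 in expected citations.
The closest alternative, flow-cytometry panel + crystallography run + NMR block, reaches only 78.

84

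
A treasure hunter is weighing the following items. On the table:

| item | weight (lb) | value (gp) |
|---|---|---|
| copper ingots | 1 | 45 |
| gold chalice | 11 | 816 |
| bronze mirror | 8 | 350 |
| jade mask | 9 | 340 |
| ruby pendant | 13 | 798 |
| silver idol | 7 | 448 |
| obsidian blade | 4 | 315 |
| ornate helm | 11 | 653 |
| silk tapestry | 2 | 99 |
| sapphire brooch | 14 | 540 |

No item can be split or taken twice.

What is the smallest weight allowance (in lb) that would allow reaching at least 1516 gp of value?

22

Look for the lowest-weight combination reaching 1516.
Taking gold chalice + silver idol + obsidian blade gives 1579 (≥ 1516) for 22 lb.
No combination under 22 lb hits 1516.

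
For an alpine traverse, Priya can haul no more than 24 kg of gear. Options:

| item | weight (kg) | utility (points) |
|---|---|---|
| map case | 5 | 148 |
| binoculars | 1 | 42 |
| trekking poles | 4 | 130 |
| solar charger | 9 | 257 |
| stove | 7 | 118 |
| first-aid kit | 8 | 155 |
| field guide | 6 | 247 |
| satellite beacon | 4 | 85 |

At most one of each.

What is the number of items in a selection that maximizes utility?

Best achievable utility is 782.
For example map case + trekking poles + solar charger + field guide achieves it, using 24 kg.
Every optimal selection uses 4 items.

4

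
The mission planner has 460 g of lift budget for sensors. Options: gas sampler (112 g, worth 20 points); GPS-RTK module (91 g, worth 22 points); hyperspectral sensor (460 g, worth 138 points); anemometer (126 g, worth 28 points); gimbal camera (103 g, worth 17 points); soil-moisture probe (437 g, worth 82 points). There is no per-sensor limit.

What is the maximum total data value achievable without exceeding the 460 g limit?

By data value per g: hyperspectral sensor 0.30, GPS-RTK module 0.24, anemometer 0.22 lead.
Best packing: hyperspectral sensor — 460 g, 138 total.
That's the maximum — no swap from here does better than 138.

138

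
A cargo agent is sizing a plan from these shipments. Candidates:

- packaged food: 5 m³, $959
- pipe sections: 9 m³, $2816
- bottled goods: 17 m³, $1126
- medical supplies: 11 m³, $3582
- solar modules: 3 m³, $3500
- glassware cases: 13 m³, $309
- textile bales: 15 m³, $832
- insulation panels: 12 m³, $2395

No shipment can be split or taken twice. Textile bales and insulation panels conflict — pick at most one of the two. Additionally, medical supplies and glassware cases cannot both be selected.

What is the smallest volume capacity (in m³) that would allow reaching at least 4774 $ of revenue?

Minimise m³ subject to total revenue ≥ 4774.
pipe sections + solar modules: 6316 revenue at 12 m³.
Below 12 m³ the best achievable stays under 4774.

12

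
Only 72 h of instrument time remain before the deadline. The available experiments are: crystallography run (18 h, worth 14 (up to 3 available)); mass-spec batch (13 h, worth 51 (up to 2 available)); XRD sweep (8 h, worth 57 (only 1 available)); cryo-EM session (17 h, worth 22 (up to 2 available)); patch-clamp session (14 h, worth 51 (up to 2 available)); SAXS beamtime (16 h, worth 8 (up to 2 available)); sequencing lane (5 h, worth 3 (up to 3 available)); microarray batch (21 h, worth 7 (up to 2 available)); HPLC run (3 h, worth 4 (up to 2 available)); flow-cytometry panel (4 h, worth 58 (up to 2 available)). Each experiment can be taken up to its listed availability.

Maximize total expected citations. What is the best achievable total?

By expected citations per h: flow-cytometry panel 14.50, XRD sweep 7.12, mass-spec batch 3.92 lead.
2×mass-spec batch + XRD sweep + 2×patch-clamp session + 2×flow-cytometry panel uses 70 of the 72 h and totals 377.
Every other selection either busts 72 h or exceeds an availability limit or fails to beat 377.

377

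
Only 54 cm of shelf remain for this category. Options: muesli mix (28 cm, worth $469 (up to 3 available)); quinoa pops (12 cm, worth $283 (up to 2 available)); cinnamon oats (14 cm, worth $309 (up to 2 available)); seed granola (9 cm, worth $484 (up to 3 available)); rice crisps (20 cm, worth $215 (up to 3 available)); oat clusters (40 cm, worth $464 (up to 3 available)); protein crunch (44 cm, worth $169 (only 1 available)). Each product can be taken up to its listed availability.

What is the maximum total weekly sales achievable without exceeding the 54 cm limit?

2044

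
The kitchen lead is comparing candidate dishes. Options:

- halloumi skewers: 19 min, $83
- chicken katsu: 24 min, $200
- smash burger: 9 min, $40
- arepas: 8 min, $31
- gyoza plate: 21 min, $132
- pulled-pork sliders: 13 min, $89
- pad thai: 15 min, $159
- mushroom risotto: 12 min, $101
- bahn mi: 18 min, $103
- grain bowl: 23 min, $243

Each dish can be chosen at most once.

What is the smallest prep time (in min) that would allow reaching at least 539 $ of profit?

59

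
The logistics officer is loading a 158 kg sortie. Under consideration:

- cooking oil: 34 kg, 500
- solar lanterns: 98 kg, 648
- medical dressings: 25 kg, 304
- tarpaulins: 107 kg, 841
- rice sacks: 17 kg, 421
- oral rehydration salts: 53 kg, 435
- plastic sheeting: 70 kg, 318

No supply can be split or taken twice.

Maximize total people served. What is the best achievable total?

The ratio heuristic lands on cooking oil + medical dressings + rice sacks + oral rehydration salts (1660) but leaves 29 kg idle.
Replace medical dressings and oral rehydration salts with tarpaulins: the trade gains 102 net, giving 1762 at 158 kg.

1762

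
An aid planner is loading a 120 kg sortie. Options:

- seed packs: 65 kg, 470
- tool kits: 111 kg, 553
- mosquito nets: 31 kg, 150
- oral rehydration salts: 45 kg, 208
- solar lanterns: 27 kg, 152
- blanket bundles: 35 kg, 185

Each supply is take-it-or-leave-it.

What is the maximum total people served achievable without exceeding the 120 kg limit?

678

Density check — seed packs 7.23, solar lanterns 5.63, blanket bundles 5.29 are the best per kg.
Taking the top-ratio supplies first gives seed packs + solar lanterns for 622 (92 kg).
Dropping solar lanterns frees 27 kg; slotting in oral rehydration salts (45 kg) lifts the total to 678 at 110 kg.
The spare 10 kg is too small for any remaining supply, and no exchange beats 678.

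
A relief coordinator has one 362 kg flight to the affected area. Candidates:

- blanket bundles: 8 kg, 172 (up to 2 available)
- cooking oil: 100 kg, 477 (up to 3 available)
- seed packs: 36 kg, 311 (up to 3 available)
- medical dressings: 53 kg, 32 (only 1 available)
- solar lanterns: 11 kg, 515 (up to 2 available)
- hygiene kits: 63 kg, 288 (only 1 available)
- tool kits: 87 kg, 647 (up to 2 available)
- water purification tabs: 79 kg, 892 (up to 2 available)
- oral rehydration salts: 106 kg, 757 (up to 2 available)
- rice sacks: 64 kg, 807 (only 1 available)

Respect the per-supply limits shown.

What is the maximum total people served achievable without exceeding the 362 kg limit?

4726

Ranking by ratio (people served/kg): solar lanterns 46.82, blanket bundles 21.50, rice sacks 12.61, water purification tabs 11.29.
Greedy by ratio would take 2×blanket bundles + 2×seed packs + 2×solar lanterns + 2×water purification tabs + rice sacks: 332 kg used, total 4587.
Replace blanket bundles with seed packs: the trade gains 139 net, giving 4726 at 360 kg.
No other feasible combination exceeds 4726.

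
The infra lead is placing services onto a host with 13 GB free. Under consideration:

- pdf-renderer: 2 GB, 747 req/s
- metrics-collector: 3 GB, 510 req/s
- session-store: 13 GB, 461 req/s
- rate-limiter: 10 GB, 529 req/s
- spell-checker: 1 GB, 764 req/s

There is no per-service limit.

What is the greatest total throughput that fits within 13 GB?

Ranking by ratio (throughput/GB): spell-checker 764.00, pdf-renderer 373.50, metrics-collector 170.00.
13×spell-checker uses 13 of the 13 GB and totals 9932.
No other feasible combination exceeds 9932.

9932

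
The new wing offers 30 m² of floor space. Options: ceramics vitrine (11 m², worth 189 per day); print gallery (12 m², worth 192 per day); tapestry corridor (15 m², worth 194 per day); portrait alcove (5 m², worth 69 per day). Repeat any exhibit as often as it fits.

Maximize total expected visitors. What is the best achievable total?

453

A density-first pass picks 2×ceramics vitrine + portrait alcove — 447 at 27 m².
Dropping 2×ceramics vitrine frees 22 m²; slotting in 2×print gallery (24 m²) lifts the total to 453 at 29 m².
Every other selection either busts 30 m² or fails to beat 453.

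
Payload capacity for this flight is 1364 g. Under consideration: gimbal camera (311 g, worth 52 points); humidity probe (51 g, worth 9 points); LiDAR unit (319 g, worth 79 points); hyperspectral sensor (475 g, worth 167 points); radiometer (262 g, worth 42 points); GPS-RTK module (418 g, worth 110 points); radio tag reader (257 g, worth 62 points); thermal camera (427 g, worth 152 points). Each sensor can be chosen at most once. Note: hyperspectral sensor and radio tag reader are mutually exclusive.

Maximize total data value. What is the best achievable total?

429

Ranking by ratio (data value/g): thermal camera 0.36, hyperspectral sensor 0.35, GPS-RTK module 0.26.
The ratio ordering already packs tightly: hyperspectral sensor + GPS-RTK module + thermal camera, 1320 g, 429.
The closest alternative, humidity probe + LiDAR unit + hyperspectral sensor + thermal camera, reaches only 407.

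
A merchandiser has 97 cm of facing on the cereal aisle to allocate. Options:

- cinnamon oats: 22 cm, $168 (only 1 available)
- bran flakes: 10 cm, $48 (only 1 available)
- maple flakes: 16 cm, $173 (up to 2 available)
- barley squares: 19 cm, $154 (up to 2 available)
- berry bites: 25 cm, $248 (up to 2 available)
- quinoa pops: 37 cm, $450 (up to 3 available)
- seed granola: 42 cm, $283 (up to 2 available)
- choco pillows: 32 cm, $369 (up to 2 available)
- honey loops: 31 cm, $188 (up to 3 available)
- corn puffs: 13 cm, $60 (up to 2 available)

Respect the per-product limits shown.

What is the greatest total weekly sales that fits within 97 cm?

1084

Filling by ratio: maple flakes + 2×quinoa pops for 1073, with 7 cm left unused.
Dropping 2×quinoa pops frees 74 cm; slotting in maple flakes + 2×choco pillows (80 cm) lifts the total to 1084 at 96 cm.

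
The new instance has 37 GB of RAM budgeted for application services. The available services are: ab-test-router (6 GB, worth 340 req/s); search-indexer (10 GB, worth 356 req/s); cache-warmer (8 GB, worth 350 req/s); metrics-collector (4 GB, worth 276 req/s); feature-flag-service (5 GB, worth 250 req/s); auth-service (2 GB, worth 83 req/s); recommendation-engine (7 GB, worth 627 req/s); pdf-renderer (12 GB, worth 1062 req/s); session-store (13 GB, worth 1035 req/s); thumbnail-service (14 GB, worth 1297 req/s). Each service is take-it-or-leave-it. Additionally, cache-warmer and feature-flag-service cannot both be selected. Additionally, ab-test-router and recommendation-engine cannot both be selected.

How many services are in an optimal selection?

The maximum throughput within 37 GB is 3262.
One optimal bundle: metrics-collector + recommendation-engine + pdf-renderer + thumbnail-service (37 GB).
Every optimal selection uses 4 services.

4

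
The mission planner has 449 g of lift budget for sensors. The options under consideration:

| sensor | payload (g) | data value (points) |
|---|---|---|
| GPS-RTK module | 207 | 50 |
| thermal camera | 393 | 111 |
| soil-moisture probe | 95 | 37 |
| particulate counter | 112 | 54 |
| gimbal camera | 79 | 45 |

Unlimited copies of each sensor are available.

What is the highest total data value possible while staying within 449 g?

By data value per g: gimbal camera 0.57, particulate counter 0.48, soil-moisture probe 0.39, thermal camera 0.28 lead.
A density-first pass picks 5×gimbal camera — 225 at 395 g.
Dropping gimbal camera frees 79 g; slotting in particulate counter (112 g) lifts the total to 234 at 428 g.
The spare 21 g is too small for any remaining sensor, and no exchange beats 234.

234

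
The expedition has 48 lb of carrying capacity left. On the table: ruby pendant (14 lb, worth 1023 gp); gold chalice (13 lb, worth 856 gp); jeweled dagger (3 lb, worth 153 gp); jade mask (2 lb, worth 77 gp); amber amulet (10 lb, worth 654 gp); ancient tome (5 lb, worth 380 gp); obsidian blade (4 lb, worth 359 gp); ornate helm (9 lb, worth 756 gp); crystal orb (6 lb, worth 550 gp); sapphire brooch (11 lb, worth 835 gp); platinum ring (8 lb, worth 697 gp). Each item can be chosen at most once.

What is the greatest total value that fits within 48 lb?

Taking the top-ratio items first gives jeweled dagger + jade mask + ancient tome + obsidian blade + ornate helm + crystal orb + sapphire brooch + platinum ring for 3807 (48 lb).
A better packing is ruby pendant + ornate helm + crystal orb + sapphire brooch + platinum ring: 48 lb, total 3861.

3861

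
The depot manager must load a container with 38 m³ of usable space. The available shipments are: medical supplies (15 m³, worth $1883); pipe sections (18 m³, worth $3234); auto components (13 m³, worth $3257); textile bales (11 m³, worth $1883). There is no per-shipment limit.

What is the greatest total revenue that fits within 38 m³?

8397

Taking 2×auto components + textile bales: 37 m³ used, 8397 in revenue.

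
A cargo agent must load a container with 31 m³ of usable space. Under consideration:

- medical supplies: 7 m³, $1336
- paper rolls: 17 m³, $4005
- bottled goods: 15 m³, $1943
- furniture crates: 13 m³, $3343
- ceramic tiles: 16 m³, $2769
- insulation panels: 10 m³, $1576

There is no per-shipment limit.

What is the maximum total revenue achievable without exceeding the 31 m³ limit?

7348

Filling by ratio: 2×furniture crates for 6686, with 5 m³ left unused.
Replace furniture crates with paper rolls: the trade gains 662 net, giving 7348 at 30 m³.
That's the maximum — no swap from here does better than 7348.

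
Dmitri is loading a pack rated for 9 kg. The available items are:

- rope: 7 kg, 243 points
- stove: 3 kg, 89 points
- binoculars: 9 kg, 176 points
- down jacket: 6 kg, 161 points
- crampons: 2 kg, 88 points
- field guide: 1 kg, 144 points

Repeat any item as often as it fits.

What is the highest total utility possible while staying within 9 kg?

1296

The ratio ordering already packs tightly: 9×field guide, 9 kg, 1296.
No other feasible combination exceeds 1296.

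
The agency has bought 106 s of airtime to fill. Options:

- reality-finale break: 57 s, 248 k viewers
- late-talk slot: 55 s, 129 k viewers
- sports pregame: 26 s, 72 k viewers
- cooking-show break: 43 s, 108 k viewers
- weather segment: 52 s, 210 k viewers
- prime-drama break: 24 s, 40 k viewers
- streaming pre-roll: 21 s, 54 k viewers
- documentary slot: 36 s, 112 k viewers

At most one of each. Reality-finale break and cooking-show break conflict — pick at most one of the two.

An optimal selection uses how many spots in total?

Optimal total is 374.
For example reality-finale break + sports pregame + streaming pre-roll achieves it, using 104 s.
Any selection reaching 374 contains exactly 3 spots.

3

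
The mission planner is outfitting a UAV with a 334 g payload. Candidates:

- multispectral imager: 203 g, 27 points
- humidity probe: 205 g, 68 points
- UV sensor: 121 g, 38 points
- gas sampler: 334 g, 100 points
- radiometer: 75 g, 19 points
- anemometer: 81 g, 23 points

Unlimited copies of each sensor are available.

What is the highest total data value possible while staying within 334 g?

Humidity probe + UV sensor uses 326 of the 334 g and totals 106.
That's the maximum — no swap from here does better than 106.

106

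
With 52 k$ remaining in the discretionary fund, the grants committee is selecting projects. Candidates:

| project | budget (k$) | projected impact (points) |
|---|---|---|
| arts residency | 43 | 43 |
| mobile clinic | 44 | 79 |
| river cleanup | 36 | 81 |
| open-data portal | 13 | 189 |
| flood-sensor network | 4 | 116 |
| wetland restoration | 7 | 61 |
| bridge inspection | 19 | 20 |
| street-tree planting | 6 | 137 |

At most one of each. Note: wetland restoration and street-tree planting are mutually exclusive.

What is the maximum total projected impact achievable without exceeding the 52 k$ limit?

Taking open-data portal + flood-sensor network + bridge inspection + street-tree planting: 42 k$ used, 462 in projected impact.
Every other selection either busts 52 k$ or breaks a pairing rule or fails to beat 462.

462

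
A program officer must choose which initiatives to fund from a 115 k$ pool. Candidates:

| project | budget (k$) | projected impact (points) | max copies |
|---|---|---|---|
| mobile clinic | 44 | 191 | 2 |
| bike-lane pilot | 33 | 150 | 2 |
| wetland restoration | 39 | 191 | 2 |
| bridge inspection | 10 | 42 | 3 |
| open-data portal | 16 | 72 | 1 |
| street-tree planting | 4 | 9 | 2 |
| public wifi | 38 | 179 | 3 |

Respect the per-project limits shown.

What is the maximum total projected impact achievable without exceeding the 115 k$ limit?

549

Ranking by ratio (projected impact/k$): wetland restoration 4.90, public wifi 4.71, bike-lane pilot 4.55, open-data portal 4.50.
Taking the top-ratio projects first gives bike-lane pilot + 2×wetland restoration + street-tree planting for 541 (115 k$).
The 76 k$ tied up in bike-lane pilot and wetland restoration and street-tree planting is better spent on 2×public wifi — total rises to 549 (115 k$).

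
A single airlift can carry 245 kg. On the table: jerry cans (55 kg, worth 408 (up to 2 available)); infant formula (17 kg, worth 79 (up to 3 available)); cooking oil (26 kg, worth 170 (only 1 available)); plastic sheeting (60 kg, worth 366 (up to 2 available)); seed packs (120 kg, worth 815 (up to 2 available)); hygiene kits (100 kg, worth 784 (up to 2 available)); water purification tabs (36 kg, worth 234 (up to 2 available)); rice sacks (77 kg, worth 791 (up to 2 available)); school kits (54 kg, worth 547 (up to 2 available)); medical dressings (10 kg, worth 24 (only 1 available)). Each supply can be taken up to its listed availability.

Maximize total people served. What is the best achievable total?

A density-first pass picks cooking oil + 2×rice sacks + school kits + medical dressings — 2323 at 244 kg.
Dropping cooking oil and medical dressings frees 36 kg; slotting in water purification tabs (36 kg) lifts the total to 2363 at 244 kg.

2363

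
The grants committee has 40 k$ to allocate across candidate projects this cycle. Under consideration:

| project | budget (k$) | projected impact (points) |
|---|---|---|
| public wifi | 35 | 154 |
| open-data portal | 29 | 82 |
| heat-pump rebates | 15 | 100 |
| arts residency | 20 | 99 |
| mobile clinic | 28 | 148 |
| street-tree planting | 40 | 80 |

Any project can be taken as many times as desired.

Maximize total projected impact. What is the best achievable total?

Density check — heat-pump rebates 6.67, mobile clinic 5.29, arts residency 4.95 are the best per k$.
The ratio ordering already packs tightly: 2×heat-pump rebates, 30 k$, 200.
That's the maximum — no swap from here does better than 200.

200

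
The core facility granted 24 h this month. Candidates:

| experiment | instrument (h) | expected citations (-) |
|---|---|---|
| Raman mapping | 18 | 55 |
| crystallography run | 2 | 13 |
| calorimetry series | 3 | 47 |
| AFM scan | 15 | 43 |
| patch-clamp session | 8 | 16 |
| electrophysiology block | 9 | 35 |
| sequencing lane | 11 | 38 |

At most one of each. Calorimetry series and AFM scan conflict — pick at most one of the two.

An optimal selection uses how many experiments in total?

3

Best achievable expected citations is 120.
calorimetry series + electrophysiology block + sequencing lane hits 120 at 23 h.
All optima have 3 experiments.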